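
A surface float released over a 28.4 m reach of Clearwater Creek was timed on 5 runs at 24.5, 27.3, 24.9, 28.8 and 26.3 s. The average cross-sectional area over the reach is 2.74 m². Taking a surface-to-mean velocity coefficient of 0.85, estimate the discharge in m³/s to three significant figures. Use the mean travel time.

2.51 m³/s

t̄ = (24.5 + 27.3 + 24.9 + 28.8 + 26.3) / 5 = 26.36 s
v_surface = L / t̄ = 28.4 / 26.36 = 1.077 m/s
v_mean = 0.85 × 1.077 = 0.9158 m/s
Q = A × v_mean = 2.74 × 0.9158 = 2.509 m³/s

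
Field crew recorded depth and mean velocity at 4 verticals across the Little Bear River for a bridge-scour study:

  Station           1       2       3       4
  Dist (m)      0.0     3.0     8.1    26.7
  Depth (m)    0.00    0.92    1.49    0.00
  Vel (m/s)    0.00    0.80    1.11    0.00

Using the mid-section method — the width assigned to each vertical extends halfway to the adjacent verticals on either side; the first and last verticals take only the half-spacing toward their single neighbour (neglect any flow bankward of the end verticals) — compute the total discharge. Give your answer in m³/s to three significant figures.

22.6 m³/s

w_2 = (8.1 − 0.0)/2 = 4.05 m; q_2 = 0.80 × 0.92 × 4.05 = 2.981 m³/s
w_3 = (26.7 − 3.0)/2 = 11.85 m; q_3 = 1.11 × 1.49 × 11.85 = 19.60 m³/s
Stations 1, 4 contribute zero (depth or velocity is 0).
Q = Σ qᵢ = 22.58 m³/s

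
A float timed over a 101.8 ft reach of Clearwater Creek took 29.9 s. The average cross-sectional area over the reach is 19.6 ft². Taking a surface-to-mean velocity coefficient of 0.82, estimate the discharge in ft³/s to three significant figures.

v_surface = L / t̄ = 101.8 / 29.9 = 3.405 ft/s
v_mean = 0.82 × 3.405 = 2.792 ft/s
Q = A × v_mean = 19.6 × 2.792 = 54.72 ft³/s

54.7 ft³/s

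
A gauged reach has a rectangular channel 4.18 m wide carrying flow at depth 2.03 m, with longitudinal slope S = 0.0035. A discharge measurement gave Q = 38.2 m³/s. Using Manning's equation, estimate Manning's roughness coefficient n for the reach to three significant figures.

A = b·y = 4.18 × 2.03 = 8.485 m²
P = b + 2y = 4.18 + 2×2.03 = 8.240 m
R = A/P = 8.485/8.240 = 1.030 m
n = (1/Q)·A·R^(2/3)·S^(1/2) = (1/38.2) × 8.485 × 1.020 × 0.05916 = 0.01340

0.0134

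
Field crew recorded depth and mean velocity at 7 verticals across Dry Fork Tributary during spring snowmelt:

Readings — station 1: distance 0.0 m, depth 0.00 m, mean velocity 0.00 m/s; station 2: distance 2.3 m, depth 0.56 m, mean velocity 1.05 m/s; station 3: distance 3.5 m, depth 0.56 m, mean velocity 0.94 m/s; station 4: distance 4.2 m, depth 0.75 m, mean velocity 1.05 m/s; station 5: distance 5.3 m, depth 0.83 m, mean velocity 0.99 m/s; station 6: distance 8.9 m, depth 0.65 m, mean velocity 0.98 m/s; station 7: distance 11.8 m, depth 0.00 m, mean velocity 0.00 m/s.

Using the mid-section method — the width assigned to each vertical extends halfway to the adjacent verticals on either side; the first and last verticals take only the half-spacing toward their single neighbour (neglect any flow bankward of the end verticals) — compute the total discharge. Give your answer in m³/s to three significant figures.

6.24 m³/s

w_2 = (3.5 − 0.0)/2 = 1.75 m; q_2 = 1.05 × 0.56 × 1.75 = 1.029 m³/s
w_3 = (4.2 − 2.3)/2 = 0.95 m; q_3 = 0.94 × 0.56 × 0.95 = 0.5001 m³/s
w_4 = (5.3 − 3.5)/2 = 0.9 m; q_4 = 1.05 × 0.75 × 0.9 = 0.7088 m³/s
w_5 = (8.9 − 4.2)/2 = 2.35 m; q_5 = 0.99 × 0.83 × 2.35 = 1.931 m³/s
w_6 = (11.8 − 5.3)/2 = 3.25 m; q_6 = 0.98 × 0.65 × 3.25 = 2.070 m³/s
Stations 1, 7 contribute zero (depth or velocity is 0).
Q = Σ qᵢ = 6.239 m³/s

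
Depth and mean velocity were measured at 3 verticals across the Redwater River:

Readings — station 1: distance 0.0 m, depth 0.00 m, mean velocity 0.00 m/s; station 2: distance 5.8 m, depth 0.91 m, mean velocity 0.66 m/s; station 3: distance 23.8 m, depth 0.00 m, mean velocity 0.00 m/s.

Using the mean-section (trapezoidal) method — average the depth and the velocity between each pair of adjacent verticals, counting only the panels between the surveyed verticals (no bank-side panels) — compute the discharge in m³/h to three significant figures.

12900 m³/h

Panel 1-2: Δb = 5.8 m, d̄ = (0.00+0.91)/2 = 0.455, v̄ = (0.00+0.66)/2 = 0.33 → q = 5.8×0.455×0.33 = 0.8709 m³/s
Panel 2-3: Δb = 18 m, d̄ = (0.91+0.00)/2 = 0.455, v̄ = (0.66+0.00)/2 = 0.33 → q = 18×0.455×0.33 = 2.703 m³/s
Q = Σ q = 3.574 m³/s
= 3.574 × 3600 = 12860 m³/h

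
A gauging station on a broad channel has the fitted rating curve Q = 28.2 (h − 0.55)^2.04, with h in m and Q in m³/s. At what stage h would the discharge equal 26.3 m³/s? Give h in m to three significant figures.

h − h₀ = (Q/C)^(1/b) = (26.3/28.2)^(1/2.04) = 0.9664 m
h = 0.55 + 0.9664 = 1.516 m

1.52 m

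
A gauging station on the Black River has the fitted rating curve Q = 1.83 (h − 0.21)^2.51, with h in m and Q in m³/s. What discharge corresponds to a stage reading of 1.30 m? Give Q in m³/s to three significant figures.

2.27 m³/s

Q = 1.83 × (1.30 − 0.21)^2.51 = 1.83 × 1.09^2.51 = 2.272 m³/s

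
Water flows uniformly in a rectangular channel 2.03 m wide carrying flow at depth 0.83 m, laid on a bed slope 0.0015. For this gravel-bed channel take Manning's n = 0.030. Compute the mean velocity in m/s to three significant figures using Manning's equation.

0.766 m/s

A = b·y = 2.03 × 0.83 = 1.685 m²
P = b + 2y = 2.03 + 2×0.83 = 3.690 m
R = A/P = 1.685/3.690 = 0.4566 m
Q = (1/n)·A·R^(2/3)·S^(1/2) = (1/0.030) × 1.685 × 0.4566^(2/3) × 0.0015^(1/2) = 1.290 m³/s
V = Q/A = 1.290/1.685 = 0.7655 m/s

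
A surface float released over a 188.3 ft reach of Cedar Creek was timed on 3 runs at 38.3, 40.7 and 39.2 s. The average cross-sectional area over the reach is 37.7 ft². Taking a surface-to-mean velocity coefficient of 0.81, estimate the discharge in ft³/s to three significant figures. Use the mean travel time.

146 ft³/s

t̄ = (38.3 + 40.7 + 39.2) / 3 = 39.4 s
v_surface = L / t̄ = 188.3 / 39.4 = 4.779 ft/s
v_mean = 0.81 × 4.779 = 3.871 ft/s
Q = A × v_mean = 37.7 × 3.871 = 145.9 ft³/s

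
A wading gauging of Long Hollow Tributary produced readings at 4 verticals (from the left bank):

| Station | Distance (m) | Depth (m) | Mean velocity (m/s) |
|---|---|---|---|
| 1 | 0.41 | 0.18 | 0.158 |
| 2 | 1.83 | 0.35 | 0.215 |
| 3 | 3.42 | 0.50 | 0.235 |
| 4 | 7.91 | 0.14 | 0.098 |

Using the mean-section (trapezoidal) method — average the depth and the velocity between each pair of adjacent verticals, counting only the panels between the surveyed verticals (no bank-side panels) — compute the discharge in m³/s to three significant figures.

Panel 1-2: Δb = 1.42 m, d̄ = (0.18+0.35)/2 = 0.265, v̄ = (0.158+0.215)/2 = 0.1865 → q = 1.42×0.265×0.1865 = 0.07018 m³/s
Panel 2-3: Δb = 1.59 m, d̄ = (0.35+0.50)/2 = 0.425, v̄ = (0.215+0.235)/2 = 0.225 → q = 1.59×0.425×0.225 = 0.1520 m³/s
Panel 3-4: Δb = 4.49 m, d̄ = (0.50+0.14)/2 = 0.32, v̄ = (0.235+0.098)/2 = 0.1665 → q = 4.49×0.32×0.1665 = 0.2392 m³/s
Q = Σ q = 0.4615 m³/s

0.461 m³/s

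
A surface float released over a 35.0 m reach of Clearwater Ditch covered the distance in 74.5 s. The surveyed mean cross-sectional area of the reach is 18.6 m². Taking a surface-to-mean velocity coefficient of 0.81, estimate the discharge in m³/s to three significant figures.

v_surface = L / t̄ = 35.0 / 74.5 = 0.4698 m/s
v_mean = 0.81 × 0.4698 = 0.3805 m/s
Q = A × v_mean = 18.6 × 0.3805 = 7.078 m³/s

7.08 m³/s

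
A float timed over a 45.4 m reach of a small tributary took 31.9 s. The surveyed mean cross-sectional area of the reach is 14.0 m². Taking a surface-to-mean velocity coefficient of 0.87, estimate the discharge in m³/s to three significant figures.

v_surface = L / t̄ = 45.4 / 31.9 = 1.423 m/s
v_mean = 0.87 × 1.423 = 1.238 m/s
Q = A × v_mean = 14.0 × 1.238 = 17.33 m³/s

17.3 m³/s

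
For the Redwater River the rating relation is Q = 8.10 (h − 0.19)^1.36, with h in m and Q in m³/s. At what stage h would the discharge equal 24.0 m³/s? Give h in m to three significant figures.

h − h₀ = (Q/C)^(1/b) = (24.0/8.10)^(1/1.36) = 2.223 m
h = 0.19 + 2.223 = 2.413 m

2.41 m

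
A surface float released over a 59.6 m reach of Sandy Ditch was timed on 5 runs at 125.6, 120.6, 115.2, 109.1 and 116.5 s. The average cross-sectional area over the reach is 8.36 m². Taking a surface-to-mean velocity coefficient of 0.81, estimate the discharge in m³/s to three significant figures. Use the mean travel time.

3.44 m³/s

t̄ = (125.6 + 120.6 + 115.2 + 109.1 + 116.5) / 5 = 117.4 s
v_surface = L / t̄ = 59.6 / 117.4 = 0.5077 m/s
v_mean = 0.81 × 0.5077 = 0.4112 m/s
Q = A × v_mean = 8.36 × 0.4112 = 3.438 m³/s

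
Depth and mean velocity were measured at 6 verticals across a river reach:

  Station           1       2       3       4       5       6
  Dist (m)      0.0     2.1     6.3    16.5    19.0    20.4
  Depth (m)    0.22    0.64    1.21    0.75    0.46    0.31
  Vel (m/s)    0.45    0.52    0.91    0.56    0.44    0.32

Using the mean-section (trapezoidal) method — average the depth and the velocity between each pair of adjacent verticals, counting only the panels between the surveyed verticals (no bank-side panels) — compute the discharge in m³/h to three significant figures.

41500 m³/h

Panel 1-2: Δb = 2.1 m, d̄ = (0.22+0.64)/2 = 0.43, v̄ = (0.45+0.52)/2 = 0.485 → q = 2.1×0.43×0.485 = 0.4380 m³/s
Panel 2-3: Δb = 4.2 m, d̄ = (0.64+1.21)/2 = 0.925, v̄ = (0.52+0.91)/2 = 0.715 → q = 4.2×0.925×0.715 = 2.778 m³/s
Panel 3-4: Δb = 10.2 m, d̄ = (1.21+0.75)/2 = 0.98, v̄ = (0.91+0.56)/2 = 0.735 → q = 10.2×0.98×0.735 = 7.347 m³/s
Panel 4-5: Δb = 2.5 m, d̄ = (0.75+0.46)/2 = 0.605, v̄ = (0.56+0.44)/2 = 0.5 → q = 2.5×0.605×0.5 = 0.7563 m³/s
Panel 5-6: Δb = 1.4 m, d̄ = (0.46+0.31)/2 = 0.385, v̄ = (0.44+0.32)/2 = 0.38 → q = 1.4×0.385×0.38 = 0.2048 m³/s
Q = Σ q = 11.52 m³/s
= 11.52 × 3600 = 41490 m³/h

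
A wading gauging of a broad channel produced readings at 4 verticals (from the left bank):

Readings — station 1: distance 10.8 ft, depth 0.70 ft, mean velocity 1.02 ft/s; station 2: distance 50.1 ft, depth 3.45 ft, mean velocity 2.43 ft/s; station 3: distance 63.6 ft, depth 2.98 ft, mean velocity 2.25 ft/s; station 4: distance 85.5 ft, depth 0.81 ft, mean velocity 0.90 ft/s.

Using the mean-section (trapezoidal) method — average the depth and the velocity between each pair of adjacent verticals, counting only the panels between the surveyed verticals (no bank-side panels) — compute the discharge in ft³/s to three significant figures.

Panel 1-2: Δb = 39.3 ft, d̄ = (0.70+3.45)/2 = 2.075, v̄ = (1.02+2.43)/2 = 1.725 → q = 39.3×2.075×1.725 = 140.7 ft³/s
Panel 2-3: Δb = 13.5 ft, d̄ = (3.45+2.98)/2 = 3.215, v̄ = (2.43+2.25)/2 = 2.34 → q = 13.5×3.215×2.34 = 101.6 ft³/s
Panel 3-4: Δb = 21.9 ft, d̄ = (2.98+0.81)/2 = 1.895, v̄ = (2.25+0.90)/2 = 1.575 → q = 21.9×1.895×1.575 = 65.36 ft³/s
Q = Σ q = 307.6 ft³/s

308 ft³/s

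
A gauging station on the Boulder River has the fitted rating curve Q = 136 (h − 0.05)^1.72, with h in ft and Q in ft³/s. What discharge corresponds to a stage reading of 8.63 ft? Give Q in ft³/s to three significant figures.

5480 ft³/s

Q = 136 × (8.63 − 0.05)^1.72 = 136 × 8.58^1.72 = 5485 ft³/s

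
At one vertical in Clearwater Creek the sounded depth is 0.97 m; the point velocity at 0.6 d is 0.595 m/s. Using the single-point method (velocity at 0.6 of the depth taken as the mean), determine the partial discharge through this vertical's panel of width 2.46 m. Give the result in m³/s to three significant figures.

v̄ = v₀.₆ = 0.595 m/s
q = v̄ × d × w = 0.5950 × 0.97 × 2.46 = 1.420 m³/s

1.42 m³/s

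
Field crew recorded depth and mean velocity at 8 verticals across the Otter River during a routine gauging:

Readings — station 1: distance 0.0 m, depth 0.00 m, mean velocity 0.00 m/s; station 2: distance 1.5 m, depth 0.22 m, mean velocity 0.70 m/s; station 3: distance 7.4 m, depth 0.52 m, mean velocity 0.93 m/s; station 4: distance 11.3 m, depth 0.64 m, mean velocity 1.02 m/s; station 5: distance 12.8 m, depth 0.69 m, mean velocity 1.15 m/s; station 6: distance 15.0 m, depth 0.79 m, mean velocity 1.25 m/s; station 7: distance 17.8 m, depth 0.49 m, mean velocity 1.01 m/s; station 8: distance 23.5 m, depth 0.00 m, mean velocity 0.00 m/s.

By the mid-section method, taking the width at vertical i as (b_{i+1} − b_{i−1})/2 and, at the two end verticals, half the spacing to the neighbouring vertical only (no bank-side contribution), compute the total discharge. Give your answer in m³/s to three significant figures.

10.7 m³/s

w_2 = (7.4 − 0.0)/2 = 3.7 m; q_2 = 0.70 × 0.22 × 3.7 = 0.5698 m³/s
w_3 = (11.3 − 1.5)/2 = 4.9 m; q_3 = 0.93 × 0.52 × 4.9 = 2.370 m³/s
w_4 = (12.8 − 7.4)/2 = 2.7 m; q_4 = 1.02 × 0.64 × 2.7 = 1.763 m³/s
w_5 = (15.0 − 11.3)/2 = 1.85 m; q_5 = 1.15 × 0.69 × 1.85 = 1.468 m³/s
w_6 = (17.8 − 12.8)/2 = 2.5 m; q_6 = 1.25 × 0.79 × 2.5 = 2.469 m³/s
w_7 = (23.5 − 15.0)/2 = 4.25 m; q_7 = 1.01 × 0.49 × 4.25 = 2.103 m³/s
Stations 1, 8 contribute zero (depth or velocity is 0).
Q = Σ qᵢ = 10.74 m³/s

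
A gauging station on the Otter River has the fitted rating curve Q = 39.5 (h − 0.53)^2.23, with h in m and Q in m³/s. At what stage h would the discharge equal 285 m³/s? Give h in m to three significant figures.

h − h₀ = (Q/C)^(1/b) = (285/39.5)^(1/2.23) = 2.426 m
h = 0.53 + 2.426 = 2.956 m

2.96 m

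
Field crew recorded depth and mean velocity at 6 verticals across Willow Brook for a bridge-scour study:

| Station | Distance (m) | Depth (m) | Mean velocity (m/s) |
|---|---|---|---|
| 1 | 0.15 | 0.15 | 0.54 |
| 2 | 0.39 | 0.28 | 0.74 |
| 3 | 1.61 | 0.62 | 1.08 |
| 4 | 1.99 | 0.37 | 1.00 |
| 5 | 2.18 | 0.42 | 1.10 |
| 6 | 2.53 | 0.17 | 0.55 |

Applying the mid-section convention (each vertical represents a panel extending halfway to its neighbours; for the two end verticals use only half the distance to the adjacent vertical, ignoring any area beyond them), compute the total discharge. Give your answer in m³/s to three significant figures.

0.943 m³/s

w_1 = (0.39 − 0.15)/2 = 0.12 m; q_1 = 0.54 × 0.15 × 0.12 = 0.009720 m³/s
w_2 = (1.61 − 0.15)/2 = 0.73 m; q_2 = 0.74 × 0.28 × 0.73 = 0.1513 m³/s
w_3 = (1.99 − 0.39)/2 = 0.8 m; q_3 = 1.08 × 0.62 × 0.8 = 0.5357 m³/s
w_4 = (2.18 − 1.61)/2 = 0.285 m; q_4 = 1.00 × 0.37 × 0.285 = 0.1055 m³/s
w_5 = (2.53 − 1.99)/2 = 0.27 m; q_5 = 1.10 × 0.42 × 0.27 = 0.1247 m³/s
w_6 = (2.53 − 2.18)/2 = 0.175 m; q_6 = 0.55 × 0.17 × 0.175 = 0.01636 m³/s
Q = Σ qᵢ = 0.9432 m³/s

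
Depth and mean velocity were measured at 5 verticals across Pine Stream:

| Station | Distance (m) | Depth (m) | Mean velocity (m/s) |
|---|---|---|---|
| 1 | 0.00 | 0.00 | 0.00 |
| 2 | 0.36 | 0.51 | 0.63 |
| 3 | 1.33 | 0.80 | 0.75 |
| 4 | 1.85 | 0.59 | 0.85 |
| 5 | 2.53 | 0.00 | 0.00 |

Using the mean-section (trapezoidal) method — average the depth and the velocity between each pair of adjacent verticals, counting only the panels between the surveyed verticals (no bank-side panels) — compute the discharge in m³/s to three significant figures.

0.842 m³/s

Panel 1-2: Δb = 0.36 m, d̄ = (0.00+0.51)/2 = 0.255, v̄ = (0.00+0.63)/2 = 0.315 → q = 0.36×0.255×0.315 = 0.02892 m³/s
Panel 2-3: Δb = 0.97 m, d̄ = (0.51+0.80)/2 = 0.655, v̄ = (0.63+0.75)/2 = 0.69 → q = 0.97×0.655×0.69 = 0.4384 m³/s
Panel 3-4: Δb = 0.52 m, d̄ = (0.80+0.59)/2 = 0.695, v̄ = (0.75+0.85)/2 = 0.8 → q = 0.52×0.695×0.8 = 0.2891 m³/s
Panel 4-5: Δb = 0.68 m, d̄ = (0.59+0.00)/2 = 0.295, v̄ = (0.85+0.00)/2 = 0.425 → q = 0.68×0.295×0.425 = 0.08526 m³/s
Q = Σ q = 0.8417 m³/s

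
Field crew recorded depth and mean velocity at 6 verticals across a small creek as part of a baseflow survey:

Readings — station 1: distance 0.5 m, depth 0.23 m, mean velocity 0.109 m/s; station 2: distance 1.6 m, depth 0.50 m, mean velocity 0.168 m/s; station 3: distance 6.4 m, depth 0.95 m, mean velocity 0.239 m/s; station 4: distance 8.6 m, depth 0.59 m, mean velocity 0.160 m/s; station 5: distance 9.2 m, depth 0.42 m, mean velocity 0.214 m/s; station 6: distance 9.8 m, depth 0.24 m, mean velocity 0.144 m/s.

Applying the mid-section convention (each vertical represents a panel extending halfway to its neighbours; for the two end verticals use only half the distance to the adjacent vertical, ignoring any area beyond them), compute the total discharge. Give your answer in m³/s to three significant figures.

w_1 = (1.6 − 0.5)/2 = 0.55 m; q_1 = 0.109 × 0.23 × 0.55 = 0.01379 m³/s
w_2 = (6.4 − 0.5)/2 = 2.95 m; q_2 = 0.168 × 0.50 × 2.95 = 0.2478 m³/s
w_3 = (8.6 − 1.6)/2 = 3.5 m; q_3 = 0.239 × 0.95 × 3.5 = 0.7947 m³/s
w_4 = (9.2 − 6.4)/2 = 1.4 m; q_4 = 0.160 × 0.59 × 1.4 = 0.1322 m³/s
w_5 = (9.8 − 8.6)/2 = 0.6 m; q_5 = 0.214 × 0.42 × 0.6 = 0.05393 m³/s
w_6 = (9.8 − 9.2)/2 = 0.3 m; q_6 = 0.144 × 0.24 × 0.3 = 0.01037 m³/s
Q = Σ qᵢ = 1.253 m³/s

1.25 m³/s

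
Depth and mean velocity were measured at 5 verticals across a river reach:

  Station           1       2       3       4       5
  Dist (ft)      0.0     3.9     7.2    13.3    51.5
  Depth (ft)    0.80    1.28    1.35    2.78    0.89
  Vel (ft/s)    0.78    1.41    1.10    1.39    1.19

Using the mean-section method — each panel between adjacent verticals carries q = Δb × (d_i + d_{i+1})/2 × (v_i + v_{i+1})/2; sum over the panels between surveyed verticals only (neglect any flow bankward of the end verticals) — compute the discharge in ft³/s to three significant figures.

Panel 1-2: Δb = 3.9 ft, d̄ = (0.80+1.28)/2 = 1.04, v̄ = (0.78+1.41)/2 = 1.095 → q = 3.9×1.04×1.095 = 4.441 ft³/s
Panel 2-3: Δb = 3.3 ft, d̄ = (1.28+1.35)/2 = 1.315, v̄ = (1.41+1.10)/2 = 1.255 → q = 3.3×1.315×1.255 = 5.446 ft³/s
Panel 3-4: Δb = 6.1 ft, d̄ = (1.35+2.78)/2 = 2.065, v̄ = (1.10+1.39)/2 = 1.245 → q = 6.1×2.065×1.245 = 15.68 ft³/s
Panel 4-5: Δb = 38.2 ft, d̄ = (2.78+0.89)/2 = 1.835, v̄ = (1.39+1.19)/2 = 1.29 → q = 38.2×1.835×1.29 = 90.43 ft³/s
Q = Σ q = 116.0 ft³/s

116 ft³/s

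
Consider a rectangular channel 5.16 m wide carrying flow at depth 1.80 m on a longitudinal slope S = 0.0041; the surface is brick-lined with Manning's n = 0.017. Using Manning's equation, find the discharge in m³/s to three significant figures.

A = b·y = 5.16 × 1.80 = 9.288 m²
P = b + 2y = 5.16 + 2×1.80 = 8.760 m
R = A/P = 9.288/8.760 = 1.060 m
Q = (1/n)·A·R^(2/3)·S^(1/2) = (1/0.017) × 9.288 × 1.060^(2/3) × 0.0041^(1/2) = 36.38 m³/s

36.4 m³/s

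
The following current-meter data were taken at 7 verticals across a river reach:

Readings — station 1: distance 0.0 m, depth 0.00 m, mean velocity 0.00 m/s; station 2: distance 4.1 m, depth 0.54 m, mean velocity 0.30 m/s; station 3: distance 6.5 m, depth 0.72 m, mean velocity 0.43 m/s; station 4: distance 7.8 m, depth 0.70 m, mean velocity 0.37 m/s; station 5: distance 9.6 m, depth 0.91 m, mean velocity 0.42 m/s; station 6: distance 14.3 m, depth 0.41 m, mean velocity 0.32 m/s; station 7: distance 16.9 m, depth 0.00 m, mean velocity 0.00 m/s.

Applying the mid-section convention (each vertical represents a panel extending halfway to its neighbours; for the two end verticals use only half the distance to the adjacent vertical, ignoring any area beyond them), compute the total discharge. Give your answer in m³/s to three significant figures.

3.22 m³/s

w_2 = (6.5 − 0.0)/2 = 3.25 m; q_2 = 0.30 × 0.54 × 3.25 = 0.5265 m³/s
w_3 = (7.8 − 4.1)/2 = 1.85 m; q_3 = 0.43 × 0.72 × 1.85 = 0.5728 m³/s
w_4 = (9.6 − 6.5)/2 = 1.55 m; q_4 = 0.37 × 0.70 × 1.55 = 0.4015 m³/s
w_5 = (14.3 − 7.8)/2 = 3.25 m; q_5 = 0.42 × 0.91 × 3.25 = 1.242 m³/s
w_6 = (16.9 − 9.6)/2 = 3.65 m; q_6 = 0.32 × 0.41 × 3.65 = 0.4789 m³/s
Stations 1, 7 contribute zero (depth or velocity is 0).
Q = Σ qᵢ = 3.222 m³/s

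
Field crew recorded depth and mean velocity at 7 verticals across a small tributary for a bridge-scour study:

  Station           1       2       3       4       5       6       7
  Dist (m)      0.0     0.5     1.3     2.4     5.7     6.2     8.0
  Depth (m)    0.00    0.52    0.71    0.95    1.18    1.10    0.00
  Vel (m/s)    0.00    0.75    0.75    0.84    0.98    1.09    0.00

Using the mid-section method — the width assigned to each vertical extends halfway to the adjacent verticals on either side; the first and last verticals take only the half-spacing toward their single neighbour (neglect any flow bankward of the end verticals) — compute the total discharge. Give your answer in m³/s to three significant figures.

w_2 = (1.3 − 0.0)/2 = 0.65 m; q_2 = 0.75 × 0.52 × 0.65 = 0.2535 m³/s
w_3 = (2.4 − 0.5)/2 = 0.95 m; q_3 = 0.75 × 0.71 × 0.95 = 0.5059 m³/s
w_4 = (5.7 − 1.3)/2 = 2.2 m; q_4 = 0.84 × 0.95 × 2.2 = 1.756 m³/s
w_5 = (6.2 − 2.4)/2 = 1.9 m; q_5 = 0.98 × 1.18 × 1.9 = 2.197 m³/s
w_6 = (8.0 − 5.7)/2 = 1.15 m; q_6 = 1.09 × 1.10 × 1.15 = 1.379 m³/s
Stations 1, 7 contribute zero (depth or velocity is 0).
Q = Σ qᵢ = 6.091 m³/s

6.09 m³/s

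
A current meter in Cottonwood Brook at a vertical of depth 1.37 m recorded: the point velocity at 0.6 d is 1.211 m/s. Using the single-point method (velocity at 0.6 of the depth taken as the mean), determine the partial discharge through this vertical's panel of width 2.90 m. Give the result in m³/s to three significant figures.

v̄ = v₀.₆ = 1.211 m/s
q = v̄ × d × w = 1.211 × 1.37 × 2.90 = 4.811 m³/s

4.81 m³/s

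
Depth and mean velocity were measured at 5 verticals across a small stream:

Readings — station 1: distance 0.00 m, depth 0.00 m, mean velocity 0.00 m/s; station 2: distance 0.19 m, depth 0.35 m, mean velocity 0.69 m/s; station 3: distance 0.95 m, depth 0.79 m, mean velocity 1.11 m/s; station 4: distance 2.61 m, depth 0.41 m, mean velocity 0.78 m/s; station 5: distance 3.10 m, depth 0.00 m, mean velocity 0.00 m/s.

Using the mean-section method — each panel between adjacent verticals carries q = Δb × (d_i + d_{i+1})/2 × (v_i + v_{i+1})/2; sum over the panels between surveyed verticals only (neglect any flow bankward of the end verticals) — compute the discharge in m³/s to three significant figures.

1.38 m³/s

Panel 1-2: Δb = 0.19 m, d̄ = (0.00+0.35)/2 = 0.175, v̄ = (0.00+0.69)/2 = 0.345 → q = 0.19×0.175×0.345 = 0.01147 m³/s
Panel 2-3: Δb = 0.76 m, d̄ = (0.35+0.79)/2 = 0.57, v̄ = (0.69+1.11)/2 = 0.9 → q = 0.76×0.57×0.9 = 0.3899 m³/s
Panel 3-4: Δb = 1.66 m, d̄ = (0.79+0.41)/2 = 0.6, v̄ = (1.11+0.78)/2 = 0.945 → q = 1.66×0.6×0.945 = 0.9412 m³/s
Panel 4-5: Δb = 0.49 m, d̄ = (0.41+0.00)/2 = 0.205, v̄ = (0.78+0.00)/2 = 0.39 → q = 0.49×0.205×0.39 = 0.03918 m³/s
Q = Σ q = 1.382 m³/s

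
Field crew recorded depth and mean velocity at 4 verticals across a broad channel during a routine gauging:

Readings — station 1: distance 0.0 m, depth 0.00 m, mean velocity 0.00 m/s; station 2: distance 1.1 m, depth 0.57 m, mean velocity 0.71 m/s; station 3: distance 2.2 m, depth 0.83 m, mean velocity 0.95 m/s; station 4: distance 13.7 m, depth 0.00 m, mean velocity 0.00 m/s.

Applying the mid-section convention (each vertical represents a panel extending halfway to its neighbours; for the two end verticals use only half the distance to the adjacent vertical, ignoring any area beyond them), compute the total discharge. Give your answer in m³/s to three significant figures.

5.41 m³/s

w_2 = (2.2 − 0.0)/2 = 1.1 m; q_2 = 0.71 × 0.57 × 1.1 = 0.4452 m³/s
w_3 = (13.7 − 1.1)/2 = 6.3 m; q_3 = 0.95 × 0.83 × 6.3 = 4.968 m³/s
Stations 1, 4 contribute zero (depth or velocity is 0).
Q = Σ qᵢ = 5.413 m³/s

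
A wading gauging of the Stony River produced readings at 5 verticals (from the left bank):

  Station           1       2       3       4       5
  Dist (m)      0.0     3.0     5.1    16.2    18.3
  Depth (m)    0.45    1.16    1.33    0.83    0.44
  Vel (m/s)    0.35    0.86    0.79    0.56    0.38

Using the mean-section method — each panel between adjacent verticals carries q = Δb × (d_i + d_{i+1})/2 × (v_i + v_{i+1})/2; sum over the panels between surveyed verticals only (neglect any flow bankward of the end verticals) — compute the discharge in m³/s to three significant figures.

12.3 m³/s

Panel 1-2: Δb = 3 m, d̄ = (0.45+1.16)/2 = 0.805, v̄ = (0.35+0.86)/2 = 0.605 → q = 3×0.805×0.605 = 1.461 m³/s
Panel 2-3: Δb = 2.1 m, d̄ = (1.16+1.33)/2 = 1.245, v̄ = (0.86+0.79)/2 = 0.825 → q = 2.1×1.245×0.825 = 2.157 m³/s
Panel 3-4: Δb = 11.1 m, d̄ = (1.33+0.83)/2 = 1.08, v̄ = (0.79+0.56)/2 = 0.675 → q = 11.1×1.08×0.675 = 8.092 m³/s
Panel 4-5: Δb = 2.1 m, d̄ = (0.83+0.44)/2 = 0.635, v̄ = (0.56+0.38)/2 = 0.47 → q = 2.1×0.635×0.47 = 0.6267 m³/s
Q = Σ q = 12.34 m³/s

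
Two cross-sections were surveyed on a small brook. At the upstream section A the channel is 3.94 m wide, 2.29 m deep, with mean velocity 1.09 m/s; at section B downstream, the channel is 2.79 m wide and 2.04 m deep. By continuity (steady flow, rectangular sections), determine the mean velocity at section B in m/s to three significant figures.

1.73 m/s

Q = A₁V₁ = (3.94×2.29) × 1.09 = 9.835 m³/s
A₂ = 2.79 × 2.04 = 5.692 m²
V₂ = Q/A₂ = 9.835/5.692 = 1.728 m/s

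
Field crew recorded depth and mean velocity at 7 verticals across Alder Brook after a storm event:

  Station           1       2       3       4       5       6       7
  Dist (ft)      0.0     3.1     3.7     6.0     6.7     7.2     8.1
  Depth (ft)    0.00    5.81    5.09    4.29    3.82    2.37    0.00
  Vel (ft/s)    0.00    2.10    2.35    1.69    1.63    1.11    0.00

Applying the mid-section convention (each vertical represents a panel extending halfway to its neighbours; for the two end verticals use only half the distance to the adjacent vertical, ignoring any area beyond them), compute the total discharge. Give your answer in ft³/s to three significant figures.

56.4 ft³/s

w_2 = (3.7 − 0.0)/2 = 1.85 ft; q_2 = 2.10 × 5.81 × 1.85 = 22.57 ft³/s
w_3 = (6.0 − 3.1)/2 = 1.45 ft; q_3 = 2.35 × 5.09 × 1.45 = 17.34 ft³/s
w_4 = (6.7 − 3.7)/2 = 1.5 ft; q_4 = 1.69 × 4.29 × 1.5 = 10.88 ft³/s
w_5 = (7.2 − 6.0)/2 = 0.6 ft; q_5 = 1.63 × 3.82 × 0.6 = 3.736 ft³/s
w_6 = (8.1 − 6.7)/2 = 0.7 ft; q_6 = 1.11 × 2.37 × 0.7 = 1.841 ft³/s
Stations 1, 7 contribute zero (depth or velocity is 0).
Q = Σ qᵢ = 56.37 ft³/s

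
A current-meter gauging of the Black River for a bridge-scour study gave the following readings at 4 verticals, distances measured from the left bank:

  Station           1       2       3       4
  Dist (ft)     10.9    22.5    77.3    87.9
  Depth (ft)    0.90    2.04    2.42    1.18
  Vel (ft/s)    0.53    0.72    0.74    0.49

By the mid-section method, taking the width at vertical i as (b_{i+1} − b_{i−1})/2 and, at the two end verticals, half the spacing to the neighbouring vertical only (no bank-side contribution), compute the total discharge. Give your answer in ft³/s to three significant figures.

113 ft³/s

w_1 = (22.5 − 10.9)/2 = 5.8 ft; q_1 = 0.53 × 0.90 × 5.8 = 2.767 ft³/s
w_2 = (77.3 − 10.9)/2 = 33.2 ft; q_2 = 0.72 × 2.04 × 33.2 = 48.76 ft³/s
w_3 = (87.9 − 22.5)/2 = 32.7 ft; q_3 = 0.74 × 2.42 × 32.7 = 58.56 ft³/s
w_4 = (87.9 − 77.3)/2 = 5.3 ft; q_4 = 0.49 × 1.18 × 5.3 = 3.064 ft³/s
Q = Σ qᵢ = 113.2 ft³/s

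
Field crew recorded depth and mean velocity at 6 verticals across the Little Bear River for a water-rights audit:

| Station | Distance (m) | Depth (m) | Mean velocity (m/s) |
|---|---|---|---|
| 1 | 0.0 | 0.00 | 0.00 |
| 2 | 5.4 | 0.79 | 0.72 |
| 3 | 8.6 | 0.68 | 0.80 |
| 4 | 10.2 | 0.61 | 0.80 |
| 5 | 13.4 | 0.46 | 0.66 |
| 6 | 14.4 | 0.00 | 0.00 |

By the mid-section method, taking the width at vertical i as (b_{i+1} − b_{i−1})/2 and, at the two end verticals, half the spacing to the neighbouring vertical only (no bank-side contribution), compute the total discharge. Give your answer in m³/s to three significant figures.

5.56 m³/s

w_2 = (8.6 − 0.0)/2 = 4.3 m; q_2 = 0.72 × 0.79 × 4.3 = 2.446 m³/s
w_3 = (10.2 − 5.4)/2 = 2.4 m; q_3 = 0.80 × 0.68 × 2.4 = 1.306 m³/s
w_4 = (13.4 − 8.6)/2 = 2.4 m; q_4 = 0.80 × 0.61 × 2.4 = 1.171 m³/s
w_5 = (14.4 − 10.2)/2 = 2.1 m; q_5 = 0.66 × 0.46 × 2.1 = 0.6376 m³/s
Stations 1, 6 contribute zero (depth or velocity is 0).
Q = Σ qᵢ = 5.560 m³/s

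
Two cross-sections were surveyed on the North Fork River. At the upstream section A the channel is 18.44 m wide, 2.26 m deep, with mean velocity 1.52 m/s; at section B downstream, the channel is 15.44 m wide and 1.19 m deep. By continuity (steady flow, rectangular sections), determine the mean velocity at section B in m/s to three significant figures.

Q = A₁V₁ = (18.44×2.26) × 1.52 = 63.35 m³/s
A₂ = 15.44 × 1.19 = 18.37 m²
V₂ = Q/A₂ = 63.35/18.37 = 3.448 m/s

3.45 m/s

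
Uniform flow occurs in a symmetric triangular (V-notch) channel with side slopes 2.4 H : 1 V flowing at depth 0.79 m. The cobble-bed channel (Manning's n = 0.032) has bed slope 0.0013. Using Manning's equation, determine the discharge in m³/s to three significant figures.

0.861 m³/s

A = z·y² = 2.4×0.79² = 1.498 m²
P = 2y√(1+z²) = 2×0.79×√(1+2.4²) = 4.108 m
R = A/P = 1.498/4.108 = 0.3646 m
Q = (1/n)·A·R^(2/3)·S^(1/2) = (1/0.032) × 1.498 × 0.3646^(2/3) × 0.0013^(1/2) = 0.8613 m³/s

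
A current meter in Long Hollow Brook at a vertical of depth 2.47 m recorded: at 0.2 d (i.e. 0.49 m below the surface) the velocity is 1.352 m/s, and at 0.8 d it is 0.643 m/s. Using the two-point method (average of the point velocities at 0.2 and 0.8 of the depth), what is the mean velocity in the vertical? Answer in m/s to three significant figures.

0.998 m/s

v̄ = (1.352 + 0.643) / 2 = 0.9975 m/s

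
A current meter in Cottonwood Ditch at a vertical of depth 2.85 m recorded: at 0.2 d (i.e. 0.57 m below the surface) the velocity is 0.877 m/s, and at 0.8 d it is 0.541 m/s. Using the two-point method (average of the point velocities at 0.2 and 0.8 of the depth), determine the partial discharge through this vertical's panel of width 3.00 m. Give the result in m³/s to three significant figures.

v̄ = (0.877 + 0.541) / 2 = 0.7090 m/s
q = v̄ × d × w = 0.7090 × 2.85 × 3.00 = 6.062 m³/s

6.06 m³/s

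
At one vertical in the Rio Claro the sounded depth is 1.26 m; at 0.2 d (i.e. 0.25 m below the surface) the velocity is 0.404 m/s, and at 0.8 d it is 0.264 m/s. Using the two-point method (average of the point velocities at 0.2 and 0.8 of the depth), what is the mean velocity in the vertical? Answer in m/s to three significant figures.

0.334 m/s

v̄ = (0.404 + 0.264) / 2 = 0.3340 m/s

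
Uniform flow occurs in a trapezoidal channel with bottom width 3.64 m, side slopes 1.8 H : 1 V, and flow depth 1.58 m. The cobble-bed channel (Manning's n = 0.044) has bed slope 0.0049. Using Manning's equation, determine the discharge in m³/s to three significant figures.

16.4 m³/s

A = (b + z·y)·y = (3.64 + 1.8×1.58)×1.58 = 10.24 m²
P = b + 2y√(1+z²) = 3.64 + 2×1.58×√(1+1.8²) = 10.15 m
R = A/P = 10.24/10.15 = 1.010 m
Q = (1/n)·A·R^(2/3)·S^(1/2) = (1/0.044) × 10.24 × 1.010^(2/3) × 0.0049^(1/2) = 16.40 m³/s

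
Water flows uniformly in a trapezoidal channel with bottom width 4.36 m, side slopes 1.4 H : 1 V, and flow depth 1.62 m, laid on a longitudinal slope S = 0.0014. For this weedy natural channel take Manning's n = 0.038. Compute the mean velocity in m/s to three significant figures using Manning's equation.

1.04 m/s

A = (b + z·y)·y = (4.36 + 1.4×1.62)×1.62 = 10.74 m²
P = b + 2y√(1+z²) = 4.36 + 2×1.62×√(1+1.4²) = 9.934 m
R = A/P = 10.74/9.934 = 1.081 m
Q = (1/n)·A·R^(2/3)·S^(1/2) = (1/0.038) × 10.74 × 1.081^(2/3) × 0.0014^(1/2) = 11.13 m³/s
V = Q/A = 11.13/10.74 = 1.037 m/s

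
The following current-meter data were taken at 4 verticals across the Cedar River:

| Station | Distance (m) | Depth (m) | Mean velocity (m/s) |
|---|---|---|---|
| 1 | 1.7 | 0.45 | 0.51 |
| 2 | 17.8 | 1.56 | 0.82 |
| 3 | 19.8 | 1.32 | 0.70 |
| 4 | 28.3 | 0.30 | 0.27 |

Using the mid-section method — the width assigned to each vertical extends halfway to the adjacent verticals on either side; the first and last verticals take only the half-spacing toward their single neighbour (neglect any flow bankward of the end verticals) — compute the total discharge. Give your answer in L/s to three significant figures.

18600 L/s

w_1 = (17.8 − 1.7)/2 = 8.05 m; q_1 = 0.51 × 0.45 × 8.05 = 1.847 m³/s
w_2 = (19.8 − 1.7)/2 = 9.05 m; q_2 = 0.82 × 1.56 × 9.05 = 11.58 m³/s
w_3 = (28.3 − 17.8)/2 = 5.25 m; q_3 = 0.70 × 1.32 × 5.25 = 4.851 m³/s
w_4 = (28.3 − 19.8)/2 = 4.25 m; q_4 = 0.27 × 0.30 × 4.25 = 0.3443 m³/s
Q = Σ qᵢ = 18.62 m³/s
= 18.62 × 1000 = 18620 L/s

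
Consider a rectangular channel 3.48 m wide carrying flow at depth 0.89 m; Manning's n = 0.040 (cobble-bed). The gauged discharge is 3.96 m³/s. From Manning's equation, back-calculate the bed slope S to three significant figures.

0.00530

A = b·y = 3.48 × 0.89 = 3.097 m²
P = b + 2y = 3.48 + 2×0.89 = 5.260 m
R = A/P = 3.097/5.260 = 0.5888 m
S = (Q·n / (1·A·R^(2/3)))² = (3.96×0.040 / (1×3.097×0.7025))² = 0.005300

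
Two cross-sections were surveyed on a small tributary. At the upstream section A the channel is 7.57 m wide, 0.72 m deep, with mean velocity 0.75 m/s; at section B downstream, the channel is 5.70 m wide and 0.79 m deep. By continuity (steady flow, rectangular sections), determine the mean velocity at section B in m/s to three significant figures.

0.908 m/s

Q = A₁V₁ = (7.57×0.72) × 0.75 = 4.088 m³/s
A₂ = 5.70 × 0.79 = 4.503 m²
V₂ = Q/A₂ = 4.088/4.503 = 0.9078 m/s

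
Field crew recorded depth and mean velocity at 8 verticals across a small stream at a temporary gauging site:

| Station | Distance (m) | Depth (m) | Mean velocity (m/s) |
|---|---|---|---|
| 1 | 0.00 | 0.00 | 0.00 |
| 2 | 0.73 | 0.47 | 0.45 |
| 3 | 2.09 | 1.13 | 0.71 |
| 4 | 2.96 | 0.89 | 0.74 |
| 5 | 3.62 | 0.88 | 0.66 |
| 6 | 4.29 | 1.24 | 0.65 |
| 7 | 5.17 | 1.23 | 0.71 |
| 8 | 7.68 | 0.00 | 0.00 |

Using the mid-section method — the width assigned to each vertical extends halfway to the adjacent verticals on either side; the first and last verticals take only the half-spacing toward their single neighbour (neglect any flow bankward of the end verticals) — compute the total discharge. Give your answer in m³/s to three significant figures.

4.11 m³/s

w_2 = (2.09 − 0.00)/2 = 1.045 m; q_2 = 0.45 × 0.47 × 1.045 = 0.2210 m³/s
w_3 = (2.96 − 0.73)/2 = 1.115 m; q_3 = 0.71 × 1.13 × 1.115 = 0.8946 m³/s
w_4 = (3.62 − 2.09)/2 = 0.765 m; q_4 = 0.74 × 0.89 × 0.765 = 0.5038 m³/s
w_5 = (4.29 − 2.96)/2 = 0.665 m; q_5 = 0.66 × 0.88 × 0.665 = 0.3862 m³/s
w_6 = (5.17 − 3.62)/2 = 0.775 m; q_6 = 0.65 × 1.24 × 0.775 = 0.6247 m³/s
w_7 = (7.68 − 4.29)/2 = 1.695 m; q_7 = 0.71 × 1.23 × 1.695 = 1.480 m³/s
Stations 1, 8 contribute zero (depth or velocity is 0).
Q = Σ qᵢ = 4.111 m³/s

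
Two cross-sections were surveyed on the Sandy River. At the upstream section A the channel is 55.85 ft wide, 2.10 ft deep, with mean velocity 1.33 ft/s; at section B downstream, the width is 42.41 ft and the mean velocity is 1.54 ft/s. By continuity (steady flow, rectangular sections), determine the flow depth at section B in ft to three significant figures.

Q = A₁V₁ = (55.85×2.10) × 1.33 = 156.0 ft³/s
d₂ = Q/(b₂ V₂) = 156.0/(42.41×1.54) = 2.388 ft

2.39 ft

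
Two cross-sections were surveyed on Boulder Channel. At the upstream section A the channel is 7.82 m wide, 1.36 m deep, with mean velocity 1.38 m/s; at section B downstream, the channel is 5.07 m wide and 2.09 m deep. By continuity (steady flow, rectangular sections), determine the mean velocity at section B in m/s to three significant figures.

1.39 m/s

Q = A₁V₁ = (7.82×1.36) × 1.38 = 14.68 m³/s
A₂ = 5.07 × 2.09 = 10.60 m²
V₂ = Q/A₂ = 14.68/10.60 = 1.385 m/s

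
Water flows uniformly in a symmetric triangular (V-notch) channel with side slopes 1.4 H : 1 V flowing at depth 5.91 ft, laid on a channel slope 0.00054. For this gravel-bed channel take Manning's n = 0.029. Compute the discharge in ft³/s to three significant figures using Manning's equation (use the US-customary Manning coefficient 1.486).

105 ft³/s

A = z·y² = 1.4×5.91² = 48.90 ft²
P = 2y√(1+z²) = 2×5.91×√(1+1.4²) = 20.34 ft
R = A/P = 48.90/20.34 = 2.405 ft
Q = (1.486/n)·A·R^(2/3)·S^(1/2) = (1.486/0.029) × 48.90 × 2.405^(2/3) × 0.00054^(1/2) = 104.5 ft³/s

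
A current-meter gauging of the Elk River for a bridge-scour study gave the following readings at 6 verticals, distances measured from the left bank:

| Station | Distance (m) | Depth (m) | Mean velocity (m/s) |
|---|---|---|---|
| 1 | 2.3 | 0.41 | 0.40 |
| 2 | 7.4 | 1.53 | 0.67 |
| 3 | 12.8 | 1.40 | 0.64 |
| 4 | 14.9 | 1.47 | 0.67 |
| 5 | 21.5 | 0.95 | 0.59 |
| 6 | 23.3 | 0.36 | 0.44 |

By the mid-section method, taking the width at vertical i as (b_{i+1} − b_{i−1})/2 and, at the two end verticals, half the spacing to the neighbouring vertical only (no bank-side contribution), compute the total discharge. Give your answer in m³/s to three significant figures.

w_1 = (7.4 − 2.3)/2 = 2.55 m; q_1 = 0.40 × 0.41 × 2.55 = 0.4182 m³/s
w_2 = (12.8 − 2.3)/2 = 5.25 m; q_2 = 0.67 × 1.53 × 5.25 = 5.382 m³/s
w_3 = (14.9 − 7.4)/2 = 3.75 m; q_3 = 0.64 × 1.40 × 3.75 = 3.360 m³/s
w_4 = (21.5 − 12.8)/2 = 4.35 m; q_4 = 0.67 × 1.47 × 4.35 = 4.284 m³/s
w_5 = (23.3 − 14.9)/2 = 4.2 m; q_5 = 0.59 × 0.95 × 4.2 = 2.354 m³/s
w_6 = (23.3 − 21.5)/2 = 0.9 m; q_6 = 0.44 × 0.36 × 0.9 = 0.1426 m³/s
Q = Σ qᵢ = 15.94 m³/s

15.9 m³/s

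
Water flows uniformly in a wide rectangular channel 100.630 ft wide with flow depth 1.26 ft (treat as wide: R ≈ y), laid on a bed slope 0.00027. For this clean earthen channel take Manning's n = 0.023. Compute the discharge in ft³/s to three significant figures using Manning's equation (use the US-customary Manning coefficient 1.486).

157 ft³/s

A = b·y = 100.630 × 1.26 = 126.8 ft²
Wide channel: R ≈ y = 1.26 ft
Q = (1.486/n)·A·R^(2/3)·S^(1/2) = (1.486/0.023) × 126.8 × 1.260^(2/3) × 0.00027^(1/2) = 157.0 ft³/s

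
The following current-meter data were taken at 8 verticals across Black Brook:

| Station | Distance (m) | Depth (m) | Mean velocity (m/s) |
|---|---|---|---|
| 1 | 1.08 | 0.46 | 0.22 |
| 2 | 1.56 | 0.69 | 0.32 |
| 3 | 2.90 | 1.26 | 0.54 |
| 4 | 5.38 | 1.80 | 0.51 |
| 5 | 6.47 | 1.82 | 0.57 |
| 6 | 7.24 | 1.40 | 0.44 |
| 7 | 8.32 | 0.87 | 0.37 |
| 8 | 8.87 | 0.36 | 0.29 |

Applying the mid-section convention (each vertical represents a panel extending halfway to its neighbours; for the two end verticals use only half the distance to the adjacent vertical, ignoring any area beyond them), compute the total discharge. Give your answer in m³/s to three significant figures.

4.99 m³/s

w_1 = (1.56 − 1.08)/2 = 0.24 m; q_1 = 0.22 × 0.46 × 0.24 = 0.02429 m³/s
w_2 = (2.90 − 1.08)/2 = 0.91 m; q_2 = 0.32 × 0.69 × 0.91 = 0.2009 m³/s
w_3 = (5.38 − 1.56)/2 = 1.91 m; q_3 = 0.54 × 1.26 × 1.91 = 1.300 m³/s
w_4 = (6.47 − 2.90)/2 = 1.785 m; q_4 = 0.51 × 1.80 × 1.785 = 1.639 m³/s
w_5 = (7.24 − 5.38)/2 = 0.93 m; q_5 = 0.57 × 1.82 × 0.93 = 0.9648 m³/s
w_6 = (8.32 − 6.47)/2 = 0.925 m; q_6 = 0.44 × 1.40 × 0.925 = 0.5698 m³/s
w_7 = (8.87 − 7.24)/2 = 0.815 m; q_7 = 0.37 × 0.87 × 0.815 = 0.2623 m³/s
w_8 = (8.87 − 8.32)/2 = 0.275 m; q_8 = 0.29 × 0.36 × 0.275 = 0.02871 m³/s
Q = Σ qᵢ = 4.989 m³/s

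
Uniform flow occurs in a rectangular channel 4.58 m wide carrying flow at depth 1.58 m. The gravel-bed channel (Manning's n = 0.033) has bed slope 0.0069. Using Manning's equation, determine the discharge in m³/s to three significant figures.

A = b·y = 4.58 × 1.58 = 7.236 m²
P = b + 2y = 4.58 + 2×1.58 = 7.740 m
R = A/P = 7.236/7.740 = 0.9349 m
Q = (1/n)·A·R^(2/3)·S^(1/2) = (1/0.033) × 7.236 × 0.9349^(2/3) × 0.0069^(1/2) = 17.42 m³/s

17.4 m³/s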